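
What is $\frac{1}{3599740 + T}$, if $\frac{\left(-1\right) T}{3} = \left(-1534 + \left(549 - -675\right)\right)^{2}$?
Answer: $\frac{1}{3311440} \approx 3.0198 \cdot 10^{-7}$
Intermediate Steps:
$T = -288300$ ($T = - 3 \left(-1534 + \left(549 - -675\right)\right)^{2} = - 3 \left(-1534 + \left(549 + 675\right)\right)^{2} = - 3 \left(-1534 + 1224\right)^{2} = - 3 \left(-310\right)^{2} = \left(-3\right) 96100 = -288300$)
$\frac{1}{3599740 + T} = \frac{1}{3599740 - 288300} = \frac{1}{3311440}$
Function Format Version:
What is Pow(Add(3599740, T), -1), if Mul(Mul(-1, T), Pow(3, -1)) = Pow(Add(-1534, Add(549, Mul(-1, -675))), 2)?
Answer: Rational(1, 3311440) ≈ 3.0198e-7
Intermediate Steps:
T = -288300 (T = Mul(-3, Pow(Add(-1534, Add(549, Mul(-1, -675))), 2)) = Mul(-3, Pow(Add(-1534, Add(549, 675)), 2)) = Mul(-3, Pow(Add(-1534, 1224), 2)) = Mul(-3, Pow(-310, 2)) = Mul(-3, 96100) = -288300)
Pow(Add(3599740, T), -1) = Pow(Add(3599740, -288300), -1) = Pow(3311440, -1) = Rational(1, 3311440)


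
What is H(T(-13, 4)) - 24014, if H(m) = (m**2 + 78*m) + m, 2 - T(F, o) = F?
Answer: -22604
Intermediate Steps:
T(F, o) = 2 - F
H(m) = m**2 + 79*m
H(T(-13, 4)) - 24014 = (2 - 1*(-13))*(79 + (2 - 1*(-13))) - 24014 = (2 + 13)*(79 + (2 + 13)) - 24014 = 15*(79 + 15) - 24014 = 15*94 - 24014 = 1410 - 24014 = -22604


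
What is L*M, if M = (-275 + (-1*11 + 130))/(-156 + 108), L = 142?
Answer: 923/2 ≈ 461.50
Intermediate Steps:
M = 13/4 (M = (-275 + (-11 + 130))/(-48) = (-275 + 119)*(-1/48) = -156*(-1/48) = 13/4 ≈ 3.2500)
L*M = 142*(13/4) = 923/2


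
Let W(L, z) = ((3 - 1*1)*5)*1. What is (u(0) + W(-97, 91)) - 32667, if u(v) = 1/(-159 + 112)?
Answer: -1534880/47 ≈ -32657.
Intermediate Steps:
W(L, z) = 10 (W(L, z) = ((3 - 1)*5)*1 = (2*5)*1 = 10*1 = 10)
u(v) = -1/47 (u(v) = 1/(-47) = -1/47)
(u(0) + W(-97, 91)) - 32667 = (-1/47 + 10) - 32667 = 469/47 - 32667 = -1534880/47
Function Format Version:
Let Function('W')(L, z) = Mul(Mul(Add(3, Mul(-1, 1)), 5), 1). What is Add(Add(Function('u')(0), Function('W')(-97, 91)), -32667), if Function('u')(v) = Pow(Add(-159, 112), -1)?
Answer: Rational(-1534880, 47) ≈ -32657.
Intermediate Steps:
Function('W')(L, z) = 10 (Function('W')(L, z) = Mul(Mul(Add(3, -1), 5), 1) = Mul(Mul(2, 5), 1) = Mul(10, 1) = 10)
Function('u')(v) = Rational(-1, 47) (Function('u')(v) = Pow(-47, -1) = Rational(-1, 47))
Add(Add(Function('u')(0), Function('W')(-97, 91)), -32667) = Add(Add(Rational(-1, 47), 10), -32667) = Add(Rational(469, 47), -32667) = Rational(-1534880, 47)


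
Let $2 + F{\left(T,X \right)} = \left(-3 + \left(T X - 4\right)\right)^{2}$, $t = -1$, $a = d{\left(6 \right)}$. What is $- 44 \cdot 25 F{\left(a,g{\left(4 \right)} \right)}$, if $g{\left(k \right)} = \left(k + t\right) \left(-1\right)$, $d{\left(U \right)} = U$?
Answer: $-685300$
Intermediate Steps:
$a = 6$
$g{\left(k \right)} = 1 - k$ ($g{\left(k \right)} = \left(k - 1\right) \left(-1\right) = \left(-1 + k\right) \left(-1\right) = 1 - k$)
$F{\left(T,X \right)} = -2 + \left(-7 + T X\right)^{2}$ ($F{\left(T,X \right)} = -2 + \left(-3 + \left(T X - 4\right)\right)^{2} = -2 + \left(-3 + \left(-4 + T X\right)\right)^{2} = -2 + \left(-7 + T X\right)^{2}$)
$- 44 \cdot 25 F{\left(a,g{\left(4 \right)} \right)} = - 44 \cdot 25 \left(-2 + \left(-7 + 6 \left(1 - 4\right)\right)^{2}\right) = - 1100 \left(-2 + \left(-7 + 6 \left(1 - 4\right)\right)^{2}\right) = - 1100 \left(-2 + \left(-7 + 6 \left(-3\right)\right)^{2}\right) = - 1100 \left(-2 + \left(-7 - 18\right)^{2}\right) = - 1100 \left(-2 + \left(-25\right)^{2}\right) = - 1100 \left(-2 + 625\right) = - 1100 \cdot 623 = \left(-1\right) 685300 = -685300$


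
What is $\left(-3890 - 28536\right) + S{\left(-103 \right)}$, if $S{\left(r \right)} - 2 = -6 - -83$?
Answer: $-32347$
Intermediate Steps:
$S{\left(r \right)} = 79$ ($S{\left(r \right)} = 2 - -77 = 2 + \left(-6 + 83\right) = 2 + 77 = 79$)
$\left(-3890 - 28536\right) + S{\left(-103 \right)} = \left(-3890 - 28536\right) + 79 = -32426 + 79 = -32347$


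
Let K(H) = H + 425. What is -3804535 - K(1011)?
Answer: -3805971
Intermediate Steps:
K(H) = 425 + H
-3804535 - K(1011) = -3804535 - (425 + 1011) = -3804535 - 1*1436 = -3804535 - 1436 = -3805971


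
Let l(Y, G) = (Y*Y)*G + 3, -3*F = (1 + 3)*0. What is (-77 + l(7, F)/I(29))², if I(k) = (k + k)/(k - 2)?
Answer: 19228225/3364 ≈ 5715.9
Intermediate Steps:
F = 0 (F = -(1 + 3)*0/3 = -4*0/3 = -⅓*0 = 0)
l(Y, G) = 3 + G*Y² (l(Y, G) = Y²*G + 3 = G*Y² + 3 = 3 + G*Y²)
I(k) = 2*k/(-2 + k) (I(k) = (2*k)/(-2 + k) = 2*k/(-2 + k))
(-77 + l(7, F)/I(29))² = (-77 + (3 + 0*7²)/((2*29/(-2 + 29))))² = (-77 + (3 + 0*49)/((2*29/27)))² = (-77 + (3 + 0)/((2*29*(1/27))))² = (-77 + 3/(58/27))² = (-77 + 3*(27/58))² = (-77 + 81/58)² = (-4385/58)² = 19228225/3364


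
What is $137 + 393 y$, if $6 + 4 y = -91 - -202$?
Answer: $\frac{41813}{4} \approx 10453.0$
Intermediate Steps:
$y = \frac{105}{4}$ ($y = - \frac{3}{2} + \frac{-91 - -202}{4} = - \frac{3}{2} + \frac{-91 + 202}{4} = - \frac{3}{2} + \frac{1}{4} \cdot 111 = - \frac{3}{2} + \frac{111}{4} = \frac{105}{4} \approx 26.25$)
$137 + 393 y = 137 + 393 \cdot \frac{105}{4} = 137 + \frac{41265}{4} = \frac{41813}{4}$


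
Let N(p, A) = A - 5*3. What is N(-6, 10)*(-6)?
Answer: 30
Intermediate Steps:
N(p, A) = -15 + A (N(p, A) = A - 15 = -15 + A)
N(-6, 10)*(-6) = (-15 + 10)*(-6) = -5*(-6) = 30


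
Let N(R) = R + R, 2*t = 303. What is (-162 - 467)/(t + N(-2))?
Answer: -1258/295 ≈ -4.2644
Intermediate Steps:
t = 303/2 (t = (½)*303 = 303/2 ≈ 151.50)
N(R) = 2*R
(-162 - 467)/(t + N(-2)) = (-162 - 467)/(303/2 + 2*(-2)) = -629/(303/2 - 4) = -629/295/2 = -629*2/295 = -1258/295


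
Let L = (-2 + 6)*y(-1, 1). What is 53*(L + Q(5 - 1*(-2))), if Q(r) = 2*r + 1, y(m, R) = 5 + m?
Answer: 1643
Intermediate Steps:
Q(r) = 1 + 2*r
L = 16 (L = (-2 + 6)*(5 - 1) = 4*4 = 16)
53*(L + Q(5 - 1*(-2))) = 53*(16 + (1 + 2*(5 - 1*(-2)))) = 53*(16 + (1 + 2*(5 + 2))) = 53*(16 + (1 + 2*7)) = 53*(16 + (1 + 14)) = 53*(16 + 15) = 53*31 = 1643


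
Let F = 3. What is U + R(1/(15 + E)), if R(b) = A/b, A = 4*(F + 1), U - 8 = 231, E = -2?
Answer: 447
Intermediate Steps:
U = 239 (U = 8 + 231 = 239)
A = 16 (A = 4*(3 + 1) = 4*4 = 16)
R(b) = 16/b
U + R(1/(15 + E)) = 239 + 16/(1/(15 - 2)) = 239 + 16/(1/13) = 239 + 16*13 = 239 + 208 = 447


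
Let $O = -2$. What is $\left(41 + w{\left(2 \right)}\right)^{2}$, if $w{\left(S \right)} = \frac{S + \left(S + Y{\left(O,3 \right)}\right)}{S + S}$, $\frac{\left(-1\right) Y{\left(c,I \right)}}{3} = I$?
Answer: $\frac{25281}{16} \approx 1580.1$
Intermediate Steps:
$Y{\left(c,I \right)} = - 3 I$
$w{\left(S \right)} = \frac{-9 + 2 S}{2 S}$ ($w{\left(S \right)} = \frac{S + \left(S - 9\right)}{S + S} = \frac{S + \left(S - 9\right)}{2 S} = \left(S + \left(-9 + S\right)\right) \frac{1}{2 S} = \left(-9 + 2 S\right) \frac{1}{2 S} = \frac{-9 + 2 S}{2 S}$)
$\left(41 + w{\left(2 \right)}\right)^{2} = \left(41 + \frac{- \frac{9}{2} + 2}{2}\right)^{2} = \left(41 + \frac{1}{2} \left(- \frac{5}{2}\right)\right)^{2} = \left(41 - \frac{5}{4}\right)^{2} = \left(\frac{159}{4}\right)^{2} = \frac{25281}{16}$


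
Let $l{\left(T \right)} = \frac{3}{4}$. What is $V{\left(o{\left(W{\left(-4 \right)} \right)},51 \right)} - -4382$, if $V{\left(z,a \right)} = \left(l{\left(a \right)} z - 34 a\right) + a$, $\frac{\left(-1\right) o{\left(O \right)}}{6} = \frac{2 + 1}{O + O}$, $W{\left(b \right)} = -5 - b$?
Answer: $\frac{10823}{4} \approx 2705.8$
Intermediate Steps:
$o{\left(O \right)} = - \frac{9}{O}$ ($o{\left(O \right)} = - 6 \frac{2 + 1}{O + O} = - 6 \frac{3}{2 O} = - \frac{9}{O}$)
$l{\left(T \right)} = \frac{3}{4}$ ($l{\left(T \right)} = 3 \cdot \frac{1}{4} = \frac{3}{4}$)
$V{\left(z,a \right)} = - 33 a + \frac{3 z}{4}$ ($V{\left(z,a \right)} = \left(\frac{3 z}{4} - 34 a\right) + a = \left(- 34 a + \frac{3 z}{4}\right) + a = - 33 a + \frac{3 z}{4}$)
$V{\left(o{\left(W{\left(-4 \right)} \right)},51 \right)} - -4382 = \left(\left(-33\right) 51 + \frac{3 \left(- \frac{9}{-5 - -4}\right)}{4}\right) - -4382 = \left(-1683 + \frac{3 \left(- \frac{9}{-5 + 4}\right)}{4}\right) + 4382 = \left(-1683 + \frac{3 \left(- \frac{9}{-1}\right)}{4}\right) + 4382 = \left(-1683 + \frac{3 \left(\left(-9\right) \left(-1\right)\right)}{4}\right) + 4382 = \left(-1683 + \frac{3}{4} \cdot 9\right) + 4382 = \left(-1683 + \frac{27}{4}\right) + 4382 = - \frac{6705}{4} + 4382 = \frac{10823}{4}$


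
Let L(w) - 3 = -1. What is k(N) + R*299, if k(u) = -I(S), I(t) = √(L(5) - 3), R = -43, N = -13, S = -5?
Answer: -12857 - I ≈ -12857.0 - 1.0*I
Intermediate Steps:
L(w) = 2 (L(w) = 3 - 1 = 2)
I(t) = I (I(t) = √(2 - 3) = √(-1) = I)
k(u) = -I
k(N) + R*299 = -I - 43*299 = -I - 12857 = -12857 - I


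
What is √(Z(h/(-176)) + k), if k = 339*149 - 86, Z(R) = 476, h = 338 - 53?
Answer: 19*√141 ≈ 225.61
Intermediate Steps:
h = 285
k = 50425 (k = 50511 - 86 = 50425)
√(Z(h/(-176)) + k) = √(476 + 50425) = √50901 = 19*√141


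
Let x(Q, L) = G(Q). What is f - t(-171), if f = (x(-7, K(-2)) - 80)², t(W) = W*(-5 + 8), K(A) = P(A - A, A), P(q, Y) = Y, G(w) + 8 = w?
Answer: 9538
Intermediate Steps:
G(w) = -8 + w
K(A) = A
x(Q, L) = -8 + Q
t(W) = 3*W (t(W) = W*3 = 3*W)
f = 9025 (f = ((-8 - 7) - 80)² = (-15 - 80)² = (-95)² = 9025)
f - t(-171) = 9025 - 3*(-171) = 9025 - 1*(-513) = 9025 + 513 = 9538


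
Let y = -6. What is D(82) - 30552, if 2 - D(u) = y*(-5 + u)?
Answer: -30088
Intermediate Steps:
D(u) = -28 + 6*u (D(u) = 2 - (-6)*(-5 + u) = 2 - (30 - 6*u) = 2 + (-30 + 6*u) = -28 + 6*u)
D(82) - 30552 = (-28 + 6*82) - 30552 = (-28 + 492) - 30552 = 464 - 30552 = -30088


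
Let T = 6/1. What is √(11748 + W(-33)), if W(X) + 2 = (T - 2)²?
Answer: √11762 ≈ 108.45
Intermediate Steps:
T = 6 (T = 6*1 = 6)
W(X) = 14 (W(X) = -2 + (6 - 2)² = -2 + 4² = -2 + 16 = 14)
√(11748 + W(-33)) = √(11748 + 14) = √11762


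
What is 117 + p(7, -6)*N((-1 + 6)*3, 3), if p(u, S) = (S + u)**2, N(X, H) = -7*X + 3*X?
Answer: 57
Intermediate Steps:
N(X, H) = -4*X
117 + p(7, -6)*N((-1 + 6)*3, 3) = 117 + (-6 + 7)**2*(-4*(-1 + 6)*3) = 117 + 1**2*(-20*3) = 117 + 1*(-4*15) = 117 + 1*(-60) = 117 - 60 = 57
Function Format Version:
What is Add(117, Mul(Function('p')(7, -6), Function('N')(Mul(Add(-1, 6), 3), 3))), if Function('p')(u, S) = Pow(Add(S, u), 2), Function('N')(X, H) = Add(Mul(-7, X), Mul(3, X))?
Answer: 57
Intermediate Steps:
Function('N')(X, H) = Mul(-4, X)
Add(117, Mul(Function('p')(7, -6), Function('N')(Mul(Add(-1, 6), 3), 3))) = Add(117, Mul(Pow(Add(-6, 7), 2), Mul(-4, Mul(Add(-1, 6), 3)))) = Add(117, Mul(Pow(1, 2), Mul(-4, Mul(5, 3)))) = Add(117, Mul(1, Mul(-4, 15))) = Add(117, Mul(1, -60)) = Add(117, -60) = 57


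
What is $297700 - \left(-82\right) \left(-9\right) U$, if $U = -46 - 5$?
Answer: $335338$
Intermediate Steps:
$U = -51$ ($U = -46 - 5 = -51$)
$297700 - \left(-82\right) \left(-9\right) U = 297700 - \left(-82\right) \left(-9\right) \left(-51\right) = 297700 - 738 \left(-51\right) = 297700 - -37638 = 297700 + 37638 = 335338$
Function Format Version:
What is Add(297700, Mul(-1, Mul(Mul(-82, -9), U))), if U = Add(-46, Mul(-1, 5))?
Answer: 335338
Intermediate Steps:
U = -51 (U = Add(-46, -5) = -51)
Add(297700, Mul(-1, Mul(Mul(-82, -9), U))) = Add(297700, Mul(-1, Mul(Mul(-82, -9), -51))) = Add(297700, Mul(-1, Mul(738, -51))) = Add(297700, Mul(-1, -37638)) = Add(297700, 37638) = 335338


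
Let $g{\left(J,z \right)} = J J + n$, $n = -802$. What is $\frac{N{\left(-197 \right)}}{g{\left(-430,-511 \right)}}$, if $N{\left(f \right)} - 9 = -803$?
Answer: $- \frac{397}{92049} \approx -0.0043129$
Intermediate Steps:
$N{\left(f \right)} = -794$ ($N{\left(f \right)} = 9 - 803 = -794$)
$g{\left(J,z \right)} = -802 + J^{2}$ ($g{\left(J,z \right)} = J J - 802 = J^{2} - 802 = -802 + J^{2}$)
$\frac{N{\left(-197 \right)}}{g{\left(-430,-511 \right)}} = - \frac{794}{-802 + \left(-430\right)^{2}} = - \frac{794}{-802 + 184900} = - \frac{794}{184098} = \left(-794\right) \frac{1}{184098} = - \frac{397}{92049}$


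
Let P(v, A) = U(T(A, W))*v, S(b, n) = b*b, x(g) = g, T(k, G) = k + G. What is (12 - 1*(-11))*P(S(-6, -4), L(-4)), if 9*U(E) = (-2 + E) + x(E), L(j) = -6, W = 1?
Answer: -1104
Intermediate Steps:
T(k, G) = G + k
S(b, n) = b²
U(E) = -2/9 + 2*E/9 (U(E) = ((-2 + E) + E)/9 = (-2 + 2*E)/9 = -2/9 + 2*E/9)
P(v, A) = 2*A*v/9 (P(v, A) = (-2/9 + 2*(1 + A)/9)*v = (-2/9 + (2/9 + 2*A/9))*v = (2*A/9)*v = 2*A*v/9)
(12 - 1*(-11))*P(S(-6, -4), L(-4)) = (12 - 1*(-11))*((2/9)*(-6)*(-6)²) = (12 + 11)*((2/9)*(-6)*36) = 23*(-48) = -1104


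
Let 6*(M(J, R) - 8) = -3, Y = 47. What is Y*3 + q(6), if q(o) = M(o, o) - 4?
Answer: 289/2 ≈ 144.50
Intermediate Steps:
M(J, R) = 15/2 (M(J, R) = 8 + (⅙)*(-3) = 8 - ½ = 15/2)
q(o) = 7/2 (q(o) = 15/2 - 4 = 7/2)
Y*3 + q(6) = 47*3 + 7/2 = 141 + 7/2 = 289/2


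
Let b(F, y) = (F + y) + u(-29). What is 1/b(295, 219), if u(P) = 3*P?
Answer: 1/427 ≈ 0.0023419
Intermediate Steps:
b(F, y) = -87 + F + y (b(F, y) = (F + y) + 3*(-29) = (F + y) - 87 = -87 + F + y)
1/b(295, 219) = 1/(-87 + 295 + 219) = 1/427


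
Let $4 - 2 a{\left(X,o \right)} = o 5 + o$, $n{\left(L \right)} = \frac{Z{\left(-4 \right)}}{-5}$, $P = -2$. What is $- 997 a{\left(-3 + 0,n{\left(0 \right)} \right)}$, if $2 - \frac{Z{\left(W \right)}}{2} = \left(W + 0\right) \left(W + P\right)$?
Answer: $\frac{121634}{5} \approx 24327.0$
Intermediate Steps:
$Z{\left(W \right)} = 4 - 2 W \left(-2 + W\right)$ ($Z{\left(W \right)} = 4 - 2 \left(W + 0\right) \left(W - 2\right) = 4 - 2 W \left(-2 + W\right)$)
$n{\left(L \right)} = \frac{44}{5}$ ($n{\left(L \right)} = \frac{4 - 2 \left(-4\right)^{2} + 4 \left(-4\right)}{-5} = \left(4 - 32 - 16\right) \left(- \frac{1}{5}\right) = \left(-44\right) \left(- \frac{1}{5}\right) = \frac{44}{5}$)
$a{\left(X,o \right)} = 2 - 3 o$ ($a{\left(X,o \right)} = 2 - \frac{o 5 + o}{2} = 2 - \frac{5 o + o}{2} = 2 - \frac{6 o}{2} = 2 - 3 o$)
$- 997 a{\left(-3 + 0,n{\left(0 \right)} \right)} = - 997 \left(2 - \frac{132}{5}\right) = \left(-997\right) \left(- \frac{122}{5}\right) = \frac{121634}{5}$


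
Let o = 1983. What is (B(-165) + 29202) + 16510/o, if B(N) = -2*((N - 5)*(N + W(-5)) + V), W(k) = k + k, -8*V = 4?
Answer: -60062441/1983 ≈ -30289.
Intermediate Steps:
V = -½ (V = -⅛*4 = -½ ≈ -0.50000)
W(k) = 2*k
B(N) = 1 - 2*(-10 + N)*(-5 + N) (B(N) = -2*((N - 5)*(N + 2*(-5)) - ½) = -2*((-5 + N)*(N - 10) - ½) = -2*((-5 + N)*(-10 + N) - ½) = -2*((-10 + N)*(-5 + N) - ½) = -2*(-½ + (-10 + N)*(-5 + N)) = 1 - 2*(-10 + N)*(-5 + N))
(B(-165) + 29202) + 16510/o = ((-99 - 2*(-165)² + 30*(-165)) + 29202) + 16510/1983 = ((-99 - 2*27225 - 4950) + 29202) + 16510*(1/1983) = ((-99 - 54450 - 4950) + 29202) + 16510/1983 = (-59499 + 29202) + 16510/1983 = -30297 + 16510/1983 = -60062441/1983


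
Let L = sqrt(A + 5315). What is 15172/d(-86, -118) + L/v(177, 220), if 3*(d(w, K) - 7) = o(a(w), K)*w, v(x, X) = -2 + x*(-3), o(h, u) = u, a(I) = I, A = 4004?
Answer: 45516/10169 - sqrt(9319)/533 ≈ 4.2948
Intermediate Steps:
v(x, X) = -2 - 3*x
d(w, K) = 7 + K*w/3 (d(w, K) = 7 + (K*w)/3 = 7 + K*w/3)
L = sqrt(9319) (L = sqrt(4004 + 5315) = sqrt(9319) ≈ 96.535)
15172/d(-86, -118) + L/v(177, 220) = 15172/(7 + (1/3)*(-118)*(-86)) + sqrt(9319)/(-2 - 3*177) = 15172/(7 + 10148/3) + sqrt(9319)/(-2 - 531) = 15172/(10169/3) + sqrt(9319)/(-533) = 15172*(3/10169) + sqrt(9319)*(-1/533) = 45516/10169 - sqrt(9319)/533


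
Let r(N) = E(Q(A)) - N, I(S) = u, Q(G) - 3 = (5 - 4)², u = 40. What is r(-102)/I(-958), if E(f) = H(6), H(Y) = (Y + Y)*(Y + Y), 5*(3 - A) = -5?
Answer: 123/20 ≈ 6.1500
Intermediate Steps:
A = 4 (A = 3 - ⅕*(-5) = 3 + 1 = 4)
H(Y) = 4*Y² (H(Y) = (2*Y)*(2*Y) = 4*Y²)
Q(G) = 4 (Q(G) = 3 + (5 - 4)² = 3 + 1² = 3 + 1 = 4)
E(f) = 144 (E(f) = 4*6² = 4*36 = 144)
I(S) = 40
r(N) = 144 - N
r(-102)/I(-958) = (144 - 1*(-102))/40 = (144 + 102)*(1/40) = 246*(1/40) = 123/20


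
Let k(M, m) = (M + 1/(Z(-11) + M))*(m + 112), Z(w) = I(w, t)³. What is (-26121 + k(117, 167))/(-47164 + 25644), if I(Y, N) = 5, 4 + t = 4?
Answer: -1578603/5207840 ≈ -0.30312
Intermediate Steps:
t = 0 (t = -4 + 4 = 0)
Z(w) = 125 (Z(w) = 5³ = 125)
k(M, m) = (112 + m)*(M + 1/(125 + M)) (k(M, m) = (M + 1/(125 + M))*(m + 112) = (M + 1/(125 + M))*(112 + m) = (112 + m)*(M + 1/(125 + M)))
(-26121 + k(117, 167))/(-47164 + 25644) = (-26121 + (112 + 167 + 112*117² + 14000*117 + 167*117² + 125*117*167)/(125 + 117))/(-47164 + 25644) = (-26121 + (112 + 167 + 112*13689 + 1638000 + 167*13689 + 2442375)/242)/(-21520) = (-26121 + (112 + 167 + 1533168 + 1638000 + 2286063 + 2442375)/242)*(-1/21520) = (-26121 + (1/242)*7899885)*(-1/21520) = (-26121 + 7899885/242)*(-1/21520) = (1578603/242)*(-1/21520) = -1578603/5207840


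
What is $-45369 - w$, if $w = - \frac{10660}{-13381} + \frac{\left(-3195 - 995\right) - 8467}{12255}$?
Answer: $- \frac{2479919467726}{54661385} \approx -45369.0$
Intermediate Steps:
$w = - \frac{12908339}{54661385}$ ($w = \left(-10660\right) \left(- \frac{1}{13381}\right) + \left(-4190 - 8467\right) \frac{1}{12255} = \frac{10660}{13381} - \frac{4219}{4085} = - \frac{12908339}{54661385} \approx -0.23615$)
$-45369 - w = -45369 - - \frac{12908339}{54661385} = -45369 + \frac{12908339}{54661385} = - \frac{2479919467726}{54661385}$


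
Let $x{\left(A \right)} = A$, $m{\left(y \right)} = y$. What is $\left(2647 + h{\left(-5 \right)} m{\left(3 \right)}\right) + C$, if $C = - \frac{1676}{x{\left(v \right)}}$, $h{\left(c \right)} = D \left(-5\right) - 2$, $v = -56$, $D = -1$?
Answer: $\frac{37603}{14} \approx 2685.9$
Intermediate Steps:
$h{\left(c \right)} = 3$ ($h{\left(c \right)} = \left(-1\right) \left(-5\right) - 2 = 5 - 2 = 3$)
$C = \frac{419}{14}$ ($C = - \frac{1676}{-56} = \left(-1676\right) \left(- \frac{1}{56}\right) = \frac{419}{14} \approx 29.929$)
$\left(2647 + h{\left(-5 \right)} m{\left(3 \right)}\right) + C = \left(2647 + 3 \cdot 3\right) + \frac{419}{14} = \left(2647 + 9\right) + \frac{419}{14} = 2656 + \frac{419}{14} = \frac{37603}{14}$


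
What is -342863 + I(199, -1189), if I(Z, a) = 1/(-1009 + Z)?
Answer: -277719031/810 ≈ -3.4286e+5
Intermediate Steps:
-342863 + I(199, -1189) = -342863 + 1/(-1009 + 199) = -342863 + 1/(-810) = -342863 - 1/810 = -277719031/810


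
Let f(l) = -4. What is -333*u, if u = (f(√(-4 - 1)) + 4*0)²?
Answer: -5328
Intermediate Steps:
u = 16 (u = (-4 + 4*0)² = (-4 + 0)² = (-4)² = 16)
-333*u = -333*16 = -5328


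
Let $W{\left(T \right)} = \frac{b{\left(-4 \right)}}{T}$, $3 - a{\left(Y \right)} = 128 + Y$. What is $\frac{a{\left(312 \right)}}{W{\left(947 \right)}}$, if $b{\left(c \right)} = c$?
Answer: $\frac{413839}{4} \approx 1.0346 \cdot 10^{5}$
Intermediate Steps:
$a{\left(Y \right)} = -125 - Y$ ($a{\left(Y \right)} = 3 - \left(128 + Y\right) = -125 - Y$)
$W{\left(T \right)} = - \frac{4}{T}$
$\frac{a{\left(312 \right)}}{W{\left(947 \right)}} = \frac{-125 - 312}{\left(-4\right) \frac{1}{947}} = - \frac{437}{- \frac{4}{947}} = \left(-437\right) \left(- \frac{947}{4}\right) = \frac{413839}{4}$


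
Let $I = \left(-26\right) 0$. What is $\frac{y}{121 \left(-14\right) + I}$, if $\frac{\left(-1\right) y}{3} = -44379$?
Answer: $- \frac{133137}{1694} \approx -78.593$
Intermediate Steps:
$y = 133137$ ($y = \left(-3\right) \left(-44379\right) = 133137$)
$I = 0$
$\frac{y}{121 \left(-14\right) + I} = \frac{133137}{121 \left(-14\right) + 0} = \frac{133137}{-1694 + 0} = \frac{133137}{-1694} = 133137 \left(- \frac{1}{1694}\right) = - \frac{133137}{1694}$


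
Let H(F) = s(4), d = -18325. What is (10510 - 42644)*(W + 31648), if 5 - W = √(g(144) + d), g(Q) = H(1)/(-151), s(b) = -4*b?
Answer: -1017137502 + 96402*I*√46425101/151 ≈ -1.0171e+9 + 4.35e+6*I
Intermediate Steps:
H(F) = -16 (H(F) = -4*4 = -16)
g(Q) = 16/151 (g(Q) = -16/(-151) = -16*(-1/151) = 16/151)
W = 5 - 3*I*√46425101/151 (W = 5 - √(16/151 - 18325) = 5 - √(-2767059/151) = 5 - 3*I*√46425101/151 ≈ 5.0 - 135.37*I)
(10510 - 42644)*(W + 31648) = (10510 - 42644)*((5 - 3*I*√46425101/151) + 31648) = -32134*(31653 - 3*I*√46425101/151) = -1017137502 + 96402*I*√46425101/151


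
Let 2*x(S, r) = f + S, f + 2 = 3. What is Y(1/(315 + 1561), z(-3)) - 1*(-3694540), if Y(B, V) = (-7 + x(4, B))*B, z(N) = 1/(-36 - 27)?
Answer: 13861914071/3752 ≈ 3.6945e+6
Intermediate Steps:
f = 1 (f = -2 + 3 = 1)
x(S, r) = ½ + S/2 (x(S, r) = (1 + S)/2 = ½ + S/2)
z(N) = -1/63 (z(N) = 1/(-63) = -1/63)
Y(B, V) = -9*B/2 (Y(B, V) = (-7 + (½ + (½)*4))*B = (-7 + (½ + 2))*B = (-7 + 5/2)*B = -9*B/2)
Y(1/(315 + 1561), z(-3)) - 1*(-3694540) = -9/(2*(315 + 1561)) - 1*(-3694540) = -9/2/1876 + 3694540 = -9/2*1/1876 + 3694540 = -9/3752 + 3694540 = 13861914071/3752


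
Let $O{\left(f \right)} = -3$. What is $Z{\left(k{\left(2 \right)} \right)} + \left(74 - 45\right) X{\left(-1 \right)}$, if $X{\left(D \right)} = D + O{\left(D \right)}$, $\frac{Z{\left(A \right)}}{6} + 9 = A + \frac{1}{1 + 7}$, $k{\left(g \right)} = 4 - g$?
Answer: $- \frac{629}{4} \approx -157.25$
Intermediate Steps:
$Z{\left(A \right)} = - \frac{213}{4} + 6 A$ ($Z{\left(A \right)} = -54 + 6 \left(A + \frac{1}{1 + 7}\right) = -54 + 6 \left(A + \frac{1}{8}\right) = -54 + 6 \left(\frac{1}{8} + A\right) = -54 + \left(\frac{3}{4} + 6 A\right) = - \frac{213}{4} + 6 A$)
$X{\left(D \right)} = -3 + D$ ($X{\left(D \right)} = D - 3 = -3 + D$)
$Z{\left(k{\left(2 \right)} \right)} + \left(74 - 45\right) X{\left(-1 \right)} = \left(- \frac{213}{4} + 6 \left(4 - 2\right)\right) + \left(74 - 45\right) \left(-3 - 1\right) = \left(- \frac{213}{4} + 6 \left(4 - 2\right)\right) + 29 \left(-4\right) = \left(- \frac{213}{4} + 6 \cdot 2\right) - 116 = \left(- \frac{213}{4} + 12\right) - 116 = - \frac{165}{4} - 116 = - \frac{629}{4}$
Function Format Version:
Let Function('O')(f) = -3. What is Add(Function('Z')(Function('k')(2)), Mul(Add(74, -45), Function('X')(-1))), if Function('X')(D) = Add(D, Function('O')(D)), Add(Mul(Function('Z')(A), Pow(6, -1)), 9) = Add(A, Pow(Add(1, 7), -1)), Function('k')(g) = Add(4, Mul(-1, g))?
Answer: Rational(-629, 4) ≈ -157.25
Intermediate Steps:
Function('Z')(A) = Add(Rational(-213, 4), Mul(6, A)) (Function('Z')(A) = Add(-54, Mul(6, Add(A, Pow(Add(1, 7), -1)))) = Add(-54, Mul(6, Add(A, Pow(8, -1)))) = Add(-54, Mul(6, Add(A, Rational(1, 8)))) = Add(-54, Mul(6, Add(Rational(1, 8), A))) = Add(-54, Add(Rational(3, 4), Mul(6, A))) = Add(Rational(-213, 4), Mul(6, A)))
Function('X')(D) = Add(-3, D) (Function('X')(D) = Add(D, -3) = Add(-3, D))
Add(Function('Z')(Function('k')(2)), Mul(Add(74, -45), Function('X')(-1))) = Add(Add(Rational(-213, 4), Mul(6, Add(4, Mul(-1, 2)))), Mul(Add(74, -45), Add(-3, -1))) = Add(Add(Rational(-213, 4), Mul(6, Add(4, -2))), Mul(29, -4)) = Add(Add(Rational(-213, 4), Mul(6, 2)), -116) = Add(Add(Rational(-213, 4), 12), -116) = Add(Rational(-165, 4), -116) = Rational(-629, 4)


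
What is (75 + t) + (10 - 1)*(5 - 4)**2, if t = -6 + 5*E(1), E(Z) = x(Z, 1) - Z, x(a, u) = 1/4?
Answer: 297/4 ≈ 74.250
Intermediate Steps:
x(a, u) = 1/4
E(Z) = 1/4 - Z
t = -39/4 (t = -6 + 5*(1/4 - 1*1) = -6 + 5*(1/4 - 1) = -6 + 5*(-3/4) = -6 - 15/4 = -39/4 ≈ -9.7500)
(75 + t) + (10 - 1)*(5 - 4)**2 = (75 - 39/4) + (10 - 1)*(5 - 4)**2 = 261/4 + 9*1**2 = 261/4 + 9*1 = 261/4 + 9 = 297/4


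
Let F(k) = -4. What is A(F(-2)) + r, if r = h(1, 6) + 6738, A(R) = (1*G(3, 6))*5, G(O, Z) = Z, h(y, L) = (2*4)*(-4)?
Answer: 6736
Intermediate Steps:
h(y, L) = -32 (h(y, L) = 8*(-4) = -32)
A(R) = 30 (A(R) = (1*6)*5 = 6*5 = 30)
r = 6706 (r = -32 + 6738 = 6706)
A(F(-2)) + r = 30 + 6706 = 6736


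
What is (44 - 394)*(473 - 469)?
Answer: -1400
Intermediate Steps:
(44 - 394)*(473 - 469) = -350*4 = -1400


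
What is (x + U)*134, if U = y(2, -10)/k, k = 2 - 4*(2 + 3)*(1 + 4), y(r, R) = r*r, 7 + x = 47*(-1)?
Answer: -354832/49 ≈ -7241.5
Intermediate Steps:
x = -54 (x = -7 + 47*(-1) = -7 - 47 = -54)
y(r, R) = r**2
k = -98 (k = 2 - 20*5 = 2 - 4*25 = 2 - 100 = -98)
U = -2/49 (U = 2**2/(-98) = 4*(-1/98) = -2/49 ≈ -0.040816)
(x + U)*134 = (-54 - 2/49)*134 = -2648/49*134 = -354832/49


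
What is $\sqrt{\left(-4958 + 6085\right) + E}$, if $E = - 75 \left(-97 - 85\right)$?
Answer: $\sqrt{14777} \approx 121.56$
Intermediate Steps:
$E = 13650$ ($E = \left(-75\right) \left(-182\right) = 13650$)
$\sqrt{\left(-4958 + 6085\right) + E} = \sqrt{\left(-4958 + 6085\right) + 13650} = \sqrt{1127 + 13650} = \sqrt{14777}$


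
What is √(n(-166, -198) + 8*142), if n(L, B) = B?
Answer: √938 ≈ 30.627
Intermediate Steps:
√(n(-166, -198) + 8*142) = √(-198 + 8*142) = √(-198 + 1136) = √938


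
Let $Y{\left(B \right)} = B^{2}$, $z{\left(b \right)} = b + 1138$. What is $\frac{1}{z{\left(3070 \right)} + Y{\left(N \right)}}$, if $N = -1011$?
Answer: $\frac{1}{1026329} \approx 9.7435 \cdot 10^{-7}$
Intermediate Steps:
$z{\left(b \right)} = 1138 + b$
$\frac{1}{z{\left(3070 \right)} + Y{\left(N \right)}} = \frac{1}{\left(1138 + 3070\right) + \left(-1011\right)^{2}} = \frac{1}{4208 + 1022121} = \frac{1}{1026329}$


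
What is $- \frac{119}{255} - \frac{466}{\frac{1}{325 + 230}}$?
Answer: $- \frac{3879457}{15} \approx -2.5863 \cdot 10^{5}$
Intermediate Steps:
$- \frac{119}{255} - \frac{466}{\frac{1}{325 + 230}} = \left(-119\right) \frac{1}{255} - \frac{466}{\frac{1}{555}} = - \frac{7}{15} - 466 \frac{1}{\frac{1}{555}} = - \frac{7}{15} - 258630 = - \frac{3879457}{15}$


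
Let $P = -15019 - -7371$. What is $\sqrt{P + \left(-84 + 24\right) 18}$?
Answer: $2 i \sqrt{2182} \approx 93.424 i$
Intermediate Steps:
$P = -7648$ ($P = -15019 + 7371 = -7648$)
$\sqrt{P + \left(-84 + 24\right) 18} = \sqrt{-7648 + \left(-84 + 24\right) 18} = \sqrt{-7648 - 1080} = \sqrt{-8728} = 2 i \sqrt{2182}$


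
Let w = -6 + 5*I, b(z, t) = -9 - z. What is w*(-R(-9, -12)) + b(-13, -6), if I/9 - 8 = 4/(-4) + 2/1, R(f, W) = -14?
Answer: 5590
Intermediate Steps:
I = 81 (I = 72 + 9*(4/(-4) + 2/1) = 72 + 9*(4*(-1/4) + 2*1) = 72 + 9*(-1 + 2) = 72 + 9*1 = 72 + 9 = 81)
w = 399 (w = -6 + 5*81 = -6 + 405 = 399)
w*(-R(-9, -12)) + b(-13, -6) = 399*(-1*(-14)) + (-9 - 1*(-13)) = 399*14 + (-9 + 13) = 5586 + 4 = 5590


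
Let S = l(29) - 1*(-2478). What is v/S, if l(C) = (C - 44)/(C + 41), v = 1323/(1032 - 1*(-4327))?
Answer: 6174/61966117 ≈ 9.9635e-5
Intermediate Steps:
v = 1323/5359 (v = 1323/(1032 + 4327) = 1323/5359 ≈ 0.24687)
l(C) = (-44 + C)/(41 + C)
S = 34689/14 (S = (-44 + 29)/(41 + 29) - 1*(-2478) = -15/70 + 2478 = (1/70)*(-15) + 2478 = -3/14 + 2478 = 34689/14 ≈ 2477.8)
v/S = 1323/(5359*(34689/14)) = (1323/5359)*(14/34689) = 6174/61966117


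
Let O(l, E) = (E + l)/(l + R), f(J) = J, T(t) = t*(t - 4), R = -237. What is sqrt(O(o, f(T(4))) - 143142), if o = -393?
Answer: I*sqrt(6312534690)/210 ≈ 378.34*I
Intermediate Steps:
T(t) = t*(-4 + t)
O(l, E) = (E + l)/(-237 + l) (O(l, E) = (E + l)/(l - 237) = (E + l)/(-237 + l))
sqrt(O(o, f(T(4))) - 143142) = sqrt((4*(-4 + 4) - 393)/(-237 - 393) - 143142) = sqrt((4*0 - 393)/(-630) - 143142) = sqrt(-(0 - 393)/630 - 143142) = sqrt(-1/630*(-393) - 143142) = sqrt(131/210 - 143142) = sqrt(-30059689/210) = I*sqrt(6312534690)/210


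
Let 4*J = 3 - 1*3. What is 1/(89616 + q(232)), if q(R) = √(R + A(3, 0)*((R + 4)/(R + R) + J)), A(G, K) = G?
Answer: 10395456/931599157807 - 2*√785581/931599157807 ≈ 1.1157e-5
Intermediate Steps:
J = 0 (J = (3 - 1*3)/4 = (3 - 3)/4 = (¼)*0 = 0)
q(R) = √(R + 3*(4 + R)/(2*R)) (q(R) = √(R + 3*((R + 4)/(R + R) + 0)) = √(R + 3*((4 + R)/((2*R)) + 0)) = √(R + 3*((4 + R)*(1/(2*R)) + 0)) = √(R + 3*((4 + R)/(2*R) + 0)) = √(R + 3*((4 + R)/(2*R))) = √(R + 3*(4 + R)/(2*R)))
1/(89616 + q(232)) = 1/(89616 + √(6 + 4*232 + 24/232)/2) = 1/(89616 + √(6 + 928 + 24*(1/232))/2) = 1/(89616 + √(6 + 928 + 3/29)/2) = 1/(89616 + √(27089/29)/2) = 1/(89616 + (√785581/29)/2) = 1/(89616 + √785581/58)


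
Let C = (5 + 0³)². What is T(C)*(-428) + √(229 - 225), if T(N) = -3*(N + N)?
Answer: 64202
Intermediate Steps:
C = 25 (C = (5 + 0)² = 5² = 25)
T(N) = -6*N
T(C)*(-428) + √(229 - 225) = -6*25*(-428) + √(229 - 225) = -150*(-428) + √4 = 64200 + 2 = 64202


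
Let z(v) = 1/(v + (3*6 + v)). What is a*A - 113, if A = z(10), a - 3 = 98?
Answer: -4193/38 ≈ -110.34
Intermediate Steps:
a = 101 (a = 3 + 98 = 101)
z(v) = 1/(18 + 2*v) (z(v) = 1/(v + (18 + v)) = 1/(18 + 2*v))
A = 1/38 (A = 1/(2*(9 + 10)) = (½)/19 = (½)*(1/19) = 1/38 ≈ 0.026316)
a*A - 113 = 101*(1/38) - 113 = 101/38 - 113 = -4193/38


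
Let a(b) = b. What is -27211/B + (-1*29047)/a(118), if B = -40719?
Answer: -1179553895/4804842 ≈ -245.49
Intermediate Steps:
-27211/B + (-1*29047)/a(118) = -27211/(-40719) - 1*29047/118 = -27211*(-1/40719) - 29047*1/118 = 27211/40719 - 29047/118 = -1179553895/4804842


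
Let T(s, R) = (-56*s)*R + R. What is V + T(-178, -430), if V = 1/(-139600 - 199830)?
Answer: -1455024398101/339430 ≈ -4.2867e+6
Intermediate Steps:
V = -1/339430 (V = 1/(-339430) = -1/339430 ≈ -2.9461e-6)
T(s, R) = R - 56*R*s (T(s, R) = -56*R*s + R = R - 56*R*s)
V + T(-178, -430) = -1/339430 - 430*(1 - 56*(-178)) = -1/339430 - 430*(1 + 9968) = -1/339430 - 430*9969 = -1/339430 - 4286670 = -1455024398101/339430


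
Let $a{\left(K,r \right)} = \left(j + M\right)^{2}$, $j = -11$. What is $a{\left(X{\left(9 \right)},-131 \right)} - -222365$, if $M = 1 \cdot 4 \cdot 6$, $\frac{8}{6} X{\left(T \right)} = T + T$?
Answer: $222534$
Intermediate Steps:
$X{\left(T \right)} = \frac{3 T}{2}$ ($X{\left(T \right)} = \frac{3 \left(T + T\right)}{4} = \frac{3 \cdot 2 T}{4} = \frac{3 T}{2}$)
$M = 24$ ($M = 4 \cdot 6 = 24$)
$a{\left(K,r \right)} = 169$ ($a{\left(K,r \right)} = \left(-11 + 24\right)^{2} = 13^{2} = 169$)
$a{\left(X{\left(9 \right)},-131 \right)} - -222365 = 169 - -222365 = 169 + 222365 = 222534$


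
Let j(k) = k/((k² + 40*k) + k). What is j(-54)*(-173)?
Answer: 173/13 ≈ 13.308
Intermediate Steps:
j(k) = k/(k² + 41*k)
j(-54)*(-173) = -173/(41 - 54) = -173/(-13) = -1/13*(-173) = 173/13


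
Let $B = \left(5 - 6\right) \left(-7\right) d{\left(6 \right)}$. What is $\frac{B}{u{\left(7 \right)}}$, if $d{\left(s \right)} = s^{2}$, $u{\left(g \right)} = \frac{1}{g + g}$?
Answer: $3528$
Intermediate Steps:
$u{\left(g \right)} = \frac{1}{2 g}$
$B = 252$ ($B = \left(5 - 6\right) \left(-7\right) 6^{2} = \left(5 - 6\right) \left(-7\right) 36 = \left(-1\right) \left(-7\right) 36 = 7 \cdot 36 = 252$)
$\frac{B}{u{\left(7 \right)}} = \frac{1}{\frac{1}{2} \cdot \frac{1}{7}} \cdot 252 = \frac{1}{\frac{1}{14}} \cdot 252 = 14 \cdot 252 = 3528$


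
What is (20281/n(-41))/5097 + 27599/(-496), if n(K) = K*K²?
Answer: -9695272070239/174240007152 ≈ -55.643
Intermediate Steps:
n(K) = K³
(20281/n(-41))/5097 + 27599/(-496) = (20281/((-41)³))/5097 + 27599/(-496) = (20281/(-68921))*(1/5097) + 27599*(-1/496) = (20281*(-1/68921))*(1/5097) - 27599/496 = -20281/68921*1/5097 - 27599/496 = -20281/351290337 - 27599/496 = -9695272070239/174240007152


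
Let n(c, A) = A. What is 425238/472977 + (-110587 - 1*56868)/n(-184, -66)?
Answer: 8803381027/3468498 ≈ 2538.1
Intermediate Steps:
425238/472977 + (-110587 - 1*56868)/n(-184, -66) = 425238/472977 + (-110587 - 1*56868)/(-66) = 425238*(1/472977) + (-110587 - 56868)*(-1/66) = 141746/157659 - 167455*(-1/66) = 141746/157659 + 167455/66 = 8803381027/3468498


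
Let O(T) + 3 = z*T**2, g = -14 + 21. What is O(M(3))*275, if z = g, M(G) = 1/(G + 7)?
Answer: -3223/4 ≈ -805.75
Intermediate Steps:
M(G) = 1/(7 + G)
g = 7
z = 7
O(T) = -3 + 7*T**2
O(M(3))*275 = (-3 + 7*(1/(7 + 3))**2)*275 = (-3 + 7*(1/10)**2)*275 = (-3 + 7*(1/100))*275 = (-3 + 7/100)*275 = -293/100*275 = -3223/4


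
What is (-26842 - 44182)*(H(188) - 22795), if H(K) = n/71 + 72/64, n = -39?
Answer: 114945534574/71 ≈ 1.6190e+9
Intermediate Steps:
H(K) = 327/568 (H(K) = -39/71 + 72/64 = -39*1/71 + 72*(1/64) = -39/71 + 9/8 = 327/568)
(-26842 - 44182)*(H(188) - 22795) = (-26842 - 44182)*(327/568 - 22795) = -71024*(-12947233/568) = 114945534574/71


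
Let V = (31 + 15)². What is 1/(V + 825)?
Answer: 1/2941 ≈ 0.00034002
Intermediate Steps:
V = 2116 (V = 46² = 2116)
1/(V + 825) = 1/(2116 + 825) = 1/2941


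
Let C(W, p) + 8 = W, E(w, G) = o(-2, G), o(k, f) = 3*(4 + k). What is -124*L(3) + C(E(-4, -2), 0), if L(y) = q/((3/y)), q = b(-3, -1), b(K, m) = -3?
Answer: 370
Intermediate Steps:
o(k, f) = 12 + 3*k
E(w, G) = 6 (E(w, G) = 12 + 3*(-2) = 12 - 6 = 6)
C(W, p) = -8 + W
q = -3
L(y) = -y (L(y) = -3*y/3 = -y)
-124*L(3) + C(E(-4, -2), 0) = -(-124)*3 + (-8 + 6) = -124*(-3) - 2 = 372 - 2 = 370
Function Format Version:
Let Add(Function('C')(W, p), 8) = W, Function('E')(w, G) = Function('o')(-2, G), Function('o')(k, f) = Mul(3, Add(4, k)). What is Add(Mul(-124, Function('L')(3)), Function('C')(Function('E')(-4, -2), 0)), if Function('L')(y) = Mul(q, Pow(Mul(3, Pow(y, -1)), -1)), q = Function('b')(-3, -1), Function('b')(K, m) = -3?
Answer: 370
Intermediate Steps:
Function('o')(k, f) = Add(12, Mul(3, k))
Function('E')(w, G) = 6 (Function('E')(w, G) = Add(12, Mul(3, -2)) = Add(12, -6) = 6)
Function('C')(W, p) = Add(-8, W)
q = -3
Function('L')(y) = Mul(-1, y) (Function('L')(y) = Mul(-3, Pow(Mul(3, Pow(y, -1)), -1)) = Mul(-3, Mul(Rational(1, 3), y)) = Mul(-1, y))
Add(Mul(-124, Function('L')(3)), Function('C')(Function('E')(-4, -2), 0)) = Add(Mul(-124, Mul(-1, 3)), Add(-8, 6)) = Add(Mul(-124, -3), -2) = Add(372, -2) = 370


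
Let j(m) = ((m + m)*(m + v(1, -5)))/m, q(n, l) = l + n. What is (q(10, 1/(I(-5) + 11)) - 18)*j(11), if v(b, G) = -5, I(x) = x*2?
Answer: -84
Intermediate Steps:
I(x) = 2*x
j(m) = -10 + 2*m (j(m) = ((m + m)*(m - 5))/m = ((2*m)*(-5 + m))/m = (2*m*(-5 + m))/m = -10 + 2*m)
(q(10, 1/(I(-5) + 11)) - 18)*j(11) = ((1/(2*(-5) + 11) + 10) - 18)*(-10 + 2*11) = ((1/(-10 + 11) + 10) - 18)*(-10 + 22) = ((1/1 + 10) - 18)*12 = ((1 + 10) - 18)*12 = (11 - 18)*12 = -7*12 = -84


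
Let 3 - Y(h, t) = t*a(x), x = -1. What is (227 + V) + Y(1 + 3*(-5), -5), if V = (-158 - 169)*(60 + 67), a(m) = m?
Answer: -41304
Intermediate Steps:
Y(h, t) = 3 + t (Y(h, t) = 3 - t*(-1) = 3 - (-1)*t = 3 + t)
V = -41529 (V = -327*127 = -41529)
(227 + V) + Y(1 + 3*(-5), -5) = (227 - 41529) + (3 - 5) = -41302 - 2 = -41304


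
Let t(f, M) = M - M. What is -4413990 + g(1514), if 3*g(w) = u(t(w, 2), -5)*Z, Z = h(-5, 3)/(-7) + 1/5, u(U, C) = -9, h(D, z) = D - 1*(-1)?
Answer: -154489731/35 ≈ -4.4140e+6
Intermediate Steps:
h(D, z) = 1 + D (h(D, z) = D + 1 = 1 + D)
t(f, M) = 0
Z = 27/35 (Z = (1 - 5)/(-7) + 1/5 = -4*(-⅐) + 1*(⅕) = 4/7 + ⅕ = 27/35 ≈ 0.77143)
g(w) = -81/35 (g(w) = (-9*27/35)/3 = (⅓)*(-243/35) = -81/35)
-4413990 + g(1514) = -4413990 - 81/35 = -154489731/35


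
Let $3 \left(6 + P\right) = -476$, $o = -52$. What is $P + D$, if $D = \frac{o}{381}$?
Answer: $- \frac{20930}{127} \approx -164.8$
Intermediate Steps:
$P = - \frac{494}{3}$ ($P = -6 + \frac{1}{3} \left(-476\right) = -6 - \frac{476}{3} = - \frac{494}{3} \approx -164.67$)
$D = - \frac{52}{381} \approx -0.13648$
$P + D = - \frac{494}{3} - \frac{52}{381} = - \frac{20930}{127}$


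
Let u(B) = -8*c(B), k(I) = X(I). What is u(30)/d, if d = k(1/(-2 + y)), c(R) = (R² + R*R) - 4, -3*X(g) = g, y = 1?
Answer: -43104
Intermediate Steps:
X(g) = -g/3
c(R) = -4 + 2*R² (c(R) = (R² + R²) - 4 = 2*R² - 4 = -4 + 2*R²)
k(I) = -I/3
u(B) = 32 - 16*B² (u(B) = -8*(-4 + 2*B²) = 32 - 16*B²)
d = ⅓ (d = -1/(3*(-2 + 1)) = -⅓/(-1) = -⅓*(-1) = ⅓ ≈ 0.33333)
u(30)/d = (32 - 16*30²)/(⅓) = 3*(32 - 16*900) = 3*(32 - 14400) = 3*(-14368) = -43104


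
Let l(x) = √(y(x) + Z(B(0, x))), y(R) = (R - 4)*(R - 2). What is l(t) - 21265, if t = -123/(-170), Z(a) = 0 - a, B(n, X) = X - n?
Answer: -21265 + √99959/170 ≈ -21263.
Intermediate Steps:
y(R) = (-4 + R)*(-2 + R)
Z(a) = -a
t = 123/170 (t = -123*(-1/170) = 123/170 ≈ 0.72353)
l(x) = √(8 + x² - 7*x) (l(x) = √((8 + x² - 6*x) - (x - 1*0)) = √((8 + x² - 6*x) - (x + 0)) = √((8 + x² - 6*x) - x) = √(8 + x² - 7*x))
l(t) - 21265 = √(8 + (123/170)² - 7*123/170) - 21265 = √(8 + 15129/28900 - 861/170) - 21265 = √(99959/28900) - 21265 = √99959/170 - 21265 = -21265 + √99959/170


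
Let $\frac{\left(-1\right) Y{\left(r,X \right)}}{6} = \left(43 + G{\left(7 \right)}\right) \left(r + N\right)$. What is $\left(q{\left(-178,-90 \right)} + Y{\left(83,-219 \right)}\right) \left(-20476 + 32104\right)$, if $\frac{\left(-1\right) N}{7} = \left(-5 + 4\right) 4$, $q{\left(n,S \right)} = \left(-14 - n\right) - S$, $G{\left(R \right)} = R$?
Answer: $-384258888$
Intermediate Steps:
$q{\left(n,S \right)} = -14 - S - n$
$N = 28$ ($N = - 7 \left(-5 + 4\right) 4 = - 7 \left(\left(-1\right) 4\right) = \left(-7\right) \left(-4\right) = 28$)
$Y{\left(r,X \right)} = -8400 - 300 r$ ($Y{\left(r,X \right)} = - 6 \left(43 + 7\right) \left(r + 28\right) = - 6 \cdot 50 \left(28 + r\right) = - 6 \left(1400 + 50 r\right) = -8400 - 300 r$)
$\left(q{\left(-178,-90 \right)} + Y{\left(83,-219 \right)}\right) \left(-20476 + 32104\right) = \left(\left(-14 - -90 - -178\right) - 33300\right) \left(-20476 + 32104\right) = \left(\left(-14 + 90 + 178\right) - 33300\right) 11628 = \left(254 - 33300\right) 11628 = \left(-33046\right) 11628 = -384258888$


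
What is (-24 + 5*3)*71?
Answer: -639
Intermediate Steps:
(-24 + 5*3)*71 = (-24 + 15)*71 = -9*71 = -639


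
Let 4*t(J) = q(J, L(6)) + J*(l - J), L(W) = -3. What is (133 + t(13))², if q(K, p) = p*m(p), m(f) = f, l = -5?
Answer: 94249/16 ≈ 5890.6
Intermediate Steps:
q(K, p) = p² (q(K, p) = p*p = p²)
t(J) = 9/4 + J*(-5 - J)/4 (t(J) = ((-3)² + J*(-5 - J))/4 = (9 + J*(-5 - J))/4 = 9/4 + J*(-5 - J)/4)
(133 + t(13))² = (133 + (9/4 - 5/4*13 - ¼*13²))² = (133 + (9/4 - 65/4 - ¼*169))² = (133 + (9/4 - 65/4 - 169/4))² = (133 - 225/4)² = (307/4)² = 94249/16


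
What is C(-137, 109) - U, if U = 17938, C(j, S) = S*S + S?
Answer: -5948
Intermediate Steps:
C(j, S) = S + S² (C(j, S) = S² + S = S + S²)
C(-137, 109) - U = 109*(1 + 109) - 1*17938 = 109*110 - 17938 = 11990 - 17938 = -5948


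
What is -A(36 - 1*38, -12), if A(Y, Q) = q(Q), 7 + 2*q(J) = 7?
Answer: 0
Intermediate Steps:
q(J) = 0 (q(J) = -7/2 + (½)*7 = -7/2 + 7/2 = 0)
A(Y, Q) = 0
-A(36 - 1*38, -12) = -1*0 = 0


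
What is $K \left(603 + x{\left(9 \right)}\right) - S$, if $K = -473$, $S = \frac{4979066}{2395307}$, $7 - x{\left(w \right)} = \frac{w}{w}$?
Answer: $- \frac{689989927565}{2395307} \approx -2.8806 \cdot 10^{5}$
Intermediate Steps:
$x{\left(w \right)} = 6$ ($x{\left(w \right)} = 7 - \frac{w}{w} = 7 - 1 = 6$)
$S = \frac{4979066}{2395307}$ ($S = 4979066 \cdot \frac{1}{2395307} = \frac{4979066}{2395307} \approx 2.0787$)
$K \left(603 + x{\left(9 \right)}\right) - S = - 473 \left(603 + 6\right) - \frac{4979066}{2395307} = \left(-473\right) 609 - \frac{4979066}{2395307} = -288057 - \frac{4979066}{2395307} = - \frac{689989927565}{2395307}$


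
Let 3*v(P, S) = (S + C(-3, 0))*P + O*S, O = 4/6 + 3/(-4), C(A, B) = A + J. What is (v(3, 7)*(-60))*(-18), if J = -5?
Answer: -1290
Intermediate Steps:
C(A, B) = -5 + A (C(A, B) = A - 5 = -5 + A)
O = -1/12 (O = 4*(⅙) + 3*(-¼) = ⅔ - ¾ = -1/12 ≈ -0.083333)
v(P, S) = -S/36 + P*(-8 + S)/3 (v(P, S) = ((S + (-5 - 3))*P - S/12)/3 = ((S - 8)*P - S/12)/3 = ((-8 + S)*P - S/12)/3 = (P*(-8 + S) - S/12)/3 = (-S/12 + P*(-8 + S))/3 = -S/36 + P*(-8 + S)/3)
(v(3, 7)*(-60))*(-18) = ((-8/3*3 - 1/36*7 + (⅓)*3*7)*(-60))*(-18) = ((-8 - 7/36 + 7)*(-60))*(-18) = -43/36*(-60)*(-18) = (215/3)*(-18) = -1290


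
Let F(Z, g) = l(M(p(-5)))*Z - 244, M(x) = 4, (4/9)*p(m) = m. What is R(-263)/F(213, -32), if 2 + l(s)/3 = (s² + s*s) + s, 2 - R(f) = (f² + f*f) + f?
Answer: -138073/21482 ≈ -6.4274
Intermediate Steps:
p(m) = 9*m/4
R(f) = 2 - f - 2*f² (R(f) = 2 - ((f² + f*f) + f) = 2 - ((f² + f²) + f) = 2 - (2*f² + f) = 2 - (f + 2*f²) = 2 + (-f - 2*f²) = 2 - f - 2*f²)
l(s) = -6 + 3*s + 6*s² (l(s) = -6 + 3*((s² + s*s) + s) = -6 + 3*((s² + s²) + s) = -6 + 3*(2*s² + s) = -6 + 3*(s + 2*s²) = -6 + (3*s + 6*s²) = -6 + 3*s + 6*s²)
F(Z, g) = -244 + 102*Z (F(Z, g) = (-6 + 3*4 + 6*4²)*Z - 244 = (-6 + 12 + 6*16)*Z - 244 = (-6 + 12 + 96)*Z - 244 = 102*Z - 244 = -244 + 102*Z)
R(-263)/F(213, -32) = (2 - 1*(-263) - 2*(-263)²)/(-244 + 102*213) = (2 + 263 - 2*69169)/(-244 + 21726) = (2 + 263 - 138338)/21482 = -138073*1/21482 = -138073/21482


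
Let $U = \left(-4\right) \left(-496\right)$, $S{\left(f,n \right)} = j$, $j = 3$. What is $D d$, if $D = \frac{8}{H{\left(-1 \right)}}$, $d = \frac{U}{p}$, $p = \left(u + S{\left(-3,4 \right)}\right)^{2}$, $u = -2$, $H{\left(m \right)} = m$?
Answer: $-15872$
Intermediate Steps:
$S{\left(f,n \right)} = 3$
$U = 1984$
$p = 1$ ($p = \left(-2 + 3\right)^{2} = 1^{2} = 1$)
$d = 1984$ ($d = \frac{1984}{1} = 1984 \cdot 1 = 1984$)
$D = -8$ ($D = \frac{8}{-1} = 8 \left(-1\right) = -8$)
$D d = \left(-8\right) 1984 = -15872$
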